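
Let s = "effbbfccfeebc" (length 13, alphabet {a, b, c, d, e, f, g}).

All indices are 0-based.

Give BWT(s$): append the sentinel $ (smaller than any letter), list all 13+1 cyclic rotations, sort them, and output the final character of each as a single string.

rank  rotation        last
    0  $effbbfccfeebc  c
    1  bbfccfeebc$eff  f
    2  bc$effbbfccfee  e
    3  bfccfeebc$effb  b
    4  c$effbbfccfeeb  b
    5  ccfeebc$effbbf  f
    6  cfeebc$effbbfc  c
    7  ebc$effbbfccfe  e
    8  eebc$effbbfccf  f
    9  effbbfccfeebc$  $
   10  fbbfccfeebc$ef  f
   11  fccfeebc$effbb  b
   12  feebc$effbbfcc  c
   13  ffbbfccfeebc$e  e

cfebbfcef$fbce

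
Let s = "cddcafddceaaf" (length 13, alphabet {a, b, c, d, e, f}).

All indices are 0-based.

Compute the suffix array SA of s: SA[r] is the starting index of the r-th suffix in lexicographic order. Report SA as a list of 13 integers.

rank | idx | suffix
   0 |  10 | aaf
   1 |  11 | af
   2 |   4 | afddceaaf
   3 |   3 | cafddceaaf
   4 |   0 | cddcafddceaaf
   5 |   8 | ceaaf
   6 |   2 | dcafddceaaf
   7 |   7 | dceaaf
   8 |   1 | ddcafddceaaf
   9 |   6 | ddceaaf
  10 |   9 | eaaf
  11 |  12 | f
  12 |   5 | fddceaaf

[10, 11, 4, 3, 0, 8, 2, 7, 1, 6, 9, 12, 5]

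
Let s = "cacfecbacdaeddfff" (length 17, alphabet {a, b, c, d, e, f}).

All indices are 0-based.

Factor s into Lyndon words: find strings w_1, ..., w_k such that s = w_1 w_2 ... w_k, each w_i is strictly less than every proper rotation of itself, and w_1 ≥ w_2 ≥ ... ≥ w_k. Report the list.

["c", "acfecb", "acdaeddfff"]

emit factor 1: 'c' (i=0, period=1)
emit factor 2: 'acfecb' (i=1, period=6)
emit factor 3: 'acdaeddfff' (i=7, period=10)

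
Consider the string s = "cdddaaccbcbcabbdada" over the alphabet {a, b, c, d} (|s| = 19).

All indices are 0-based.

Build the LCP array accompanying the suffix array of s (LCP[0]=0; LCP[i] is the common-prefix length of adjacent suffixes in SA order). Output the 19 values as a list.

sorted suffixes:
  #0 SA[0]=18  'a'
  #1 SA[1]=4  'aaccbcbcabbdada'
  #2 SA[2]=12  'abbdada'
  #3 SA[3]=5  'accbcbcabbdada'
  #4 SA[4]=16  'ada'
  #5 SA[5]=13  'bbdada'
  #6 SA[6]=10  'bcabbdada'
  #7 SA[7]=8  'bcbcabbdada'
  #8 SA[8]=14  'bdada'
  #9 SA[9]=11  'cabbdada'
  #10 SA[10]=9  'cbcabbdada'
  #11 SA[11]=7  'cbcbcabbdada'
  #12 SA[12]=6  'ccbcbcabbdada'
  #13 SA[13]=0  'cdddaaccbcbcabbdada'
  #14 SA[14]=17  'da'
  #15 SA[15]=3  'daaccbcbcabbdada'
  #16 SA[16]=15  'dada'
  #17 SA[17]=2  'ddaaccbcbcabbdada'
  #18 SA[18]=1  'dddaaccbcbcabbdada'

SA = [18, 4, 12, 5, 16, 13, 10, 8, 14, 11, 9, 7, 6, 0, 17, 3, 15, 2, 1]
[i] adj suffixes → lcp
  [1] 18/4 → 1 ('a')
  [2] 4/12 → 1 ('a')
  [3] 12/5 → 1 ('a')
  [4] 5/16 → 1 ('a')
  [5] 16/13 → 0 ('')
  [6] 13/10 → 1 ('b')
  [7] 10/8 → 2 ('bc')
  [8] 8/14 → 1 ('b')
  [9] 14/11 → 0 ('')
  [10] 11/9 → 1 ('c')
  [11] 9/7 → 3 ('cbc')
  [12] 7/6 → 1 ('c')
  [13] 6/0 → 1 ('c')
  [14] 0/17 → 0 ('')
  [15] 17/3 → 2 ('da')
  [16] 3/15 → 2 ('da')
  [17] 15/2 → 1 ('d')
  [18] 2/1 → 2 ('dd')

[0, 1, 1, 1, 1, 0, 1, 2, 1, 0, 1, 3, 1, 1, 0, 2, 2, 1, 2]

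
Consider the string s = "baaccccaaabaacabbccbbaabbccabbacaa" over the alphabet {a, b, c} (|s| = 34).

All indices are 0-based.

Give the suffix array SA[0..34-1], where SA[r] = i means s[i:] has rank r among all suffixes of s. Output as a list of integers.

[33, 32, 7, 8, 21, 11, 1, 9, 27, 22, 14, 30, 12, 2, 20, 10, 0, 29, 19, 28, 23, 15, 24, 16, 31, 6, 26, 13, 18, 5, 25, 17, 4, 3]

rank→(start, suffix):
  0 → (33, 'a')
  1 → (32, 'aa')
  2 → (7, 'aaabaacabbccbbaabbccabbacaa')
  3 → (8, 'aabaacabbccbbaabbccabbacaa')
  4 → (21, 'aabbccabbacaa')
  5 → (11, 'aacabbccbbaabbccabbacaa')
  6 → (1, 'aaccccaaabaacabbccbbaabbccabbacaa')
  7 → (9, 'abaacabbccbbaabbccabbacaa')
  8 → (27, 'abbacaa')
  9 → (22, 'abbccabbacaa')
  10 → (14, 'abbccbbaabbccabbacaa')
  11 → (30, 'acaa')
  12 → (12, 'acabbccbbaabbccabbacaa')
  13 → (2, 'accccaaabaacabbccbbaabbccabbacaa')
  14 → (20, 'baabbccabbacaa')
  15 → (10, 'baacabbccbbaabbccabbacaa')
  16 → (0, 'baaccccaaabaacabbccbbaabbccabbacaa')
  17 → (29, 'bacaa')
  18 → (19, 'bbaabbccabbacaa')
  19 → (28, 'bbacaa')
  20 → (23, 'bbccabbacaa')
  21 → (15, 'bbccbbaabbccabbacaa')
  22 → (24, 'bccabbacaa')
  23 → (16, 'bccbbaabbccabbacaa')
  24 → (31, 'caa')
  25 → (6, 'caaabaacabbccbbaabbccabbacaa')
  26 → (26, 'cabbacaa')
  27 → (13, 'cabbccbbaabbccabbacaa')
  28 → (18, 'cbbaabbccabbacaa')
  29 → (5, 'ccaaabaacabbccbbaabbccabbacaa')
  30 → (25, 'ccabbacaa')
  31 → (17, 'ccbbaabbccabbacaa')
  32 → (4, 'cccaaabaacabbccbbaabbccabbacaa')
  33 → (3, 'ccccaaabaacabbccbbaabbccabbacaa')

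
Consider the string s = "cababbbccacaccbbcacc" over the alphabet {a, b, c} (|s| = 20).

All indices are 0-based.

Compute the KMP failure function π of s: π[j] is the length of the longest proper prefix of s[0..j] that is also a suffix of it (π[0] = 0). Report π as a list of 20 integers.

[0, 0, 0, 0, 0, 0, 0, 1, 1, 2, 1, 2, 1, 1, 0, 0, 1, 2, 1, 1]

π[0] = 0
j=1 s[j]='a': π[1]=0 (border '')
j=2 s[j]='b': π[2]=0 (border '')
j=3 s[j]='a': π[3]=0 (border '')
j=4 s[j]='b': π[4]=0 (border '')
j=5 s[j]='b': π[5]=0 (border '')
j=6 s[j]='b': π[6]=0 (border '')
j=7 s[j]='c': π[7]=1 (border 'c')
j=8 s[j]='c': k: 1→0; π[8]=1 (border 'c')
j=9 s[j]='a': π[9]=2 (border 'ca')
j=10 s[j]='c': k: 2→0; π[10]=1 (border 'c')
j=11 s[j]='a': π[11]=2 (border 'ca')
j=12 s[j]='c': k: 2→0; π[12]=1 (border 'c')
j=13 s[j]='c': k: 1→0; π[13]=1 (border 'c')
j=14 s[j]='b': k: 1→0; π[14]=0 (border '')
j=15 s[j]='b': π[15]=0 (border '')
j=16 s[j]='c': π[16]=1 (border 'c')
j=17 s[j]='a': π[17]=2 (border 'ca')
j=18 s[j]='c': k: 2→0; π[18]=1 (border 'c')
j=19 s[j]='c': k: 1→0; π[19]=1 (border 'c')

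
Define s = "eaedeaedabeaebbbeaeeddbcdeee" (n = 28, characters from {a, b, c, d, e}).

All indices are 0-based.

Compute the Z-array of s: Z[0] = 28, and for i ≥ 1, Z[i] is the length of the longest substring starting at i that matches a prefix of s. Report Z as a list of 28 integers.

[28, 0, 1, 0, 4, 0, 1, 0, 0, 0, 3, 0, 1, 0, 0, 0, 3, 0, 1, 1, 0, 0, 0, 0, 0, 1, 1, 1]

Z[0]=28
i=1: i≥r, start 0; Z[1]=0
i=2: i≥r, start 0; Z[2]=1 extend→box=[2,3)
i=3: i≥r, start 0; Z[3]=0
i=4: i≥r, start 0; Z[4]=4 extend→box=[4,8)
i=5: min(r-i=3, Z[1]=0)=0; Z[5]=0
i=6: min(r-i=2, Z[2]=1)=1; Z[6]=1
i=7: min(r-i=1, Z[3]=0)=0; Z[7]=0
i=8: i≥r, start 0; Z[8]=0
i=9: i≥r, start 0; Z[9]=0
i=10: i≥r, start 0; Z[10]=3 extend→box=[10,13)
i=11: min(r-i=2, Z[1]=0)=0; Z[11]=0
i=12: min(r-i=1, Z[2]=1)=1; Z[12]=1
i=13: i≥r, start 0; Z[13]=0
i=14: i≥r, start 0; Z[14]=0
i=15: i≥r, start 0; Z[15]=0
i=16: i≥r, start 0; Z[16]=3 extend→box=[16,19)
i=17: min(r-i=2, Z[1]=0)=0; Z[17]=0
i=18: min(r-i=1, Z[2]=1)=1; Z[18]=1
i=19: i≥r, start 0; Z[19]=1 extend→box=[19,20)
i=20: i≥r, start 0; Z[20]=0
i=21: i≥r, start 0; Z[21]=0
i=22: i≥r, start 0; Z[22]=0
i=23: i≥r, start 0; Z[23]=0
i=24: i≥r, start 0; Z[24]=0
i=25: i≥r, start 0; Z[25]=1 extend→box=[25,26)
i=26: i≥r, start 0; Z[26]=1 extend→box=[26,27)
i=27: i≥r, start 0; Z[27]=1 extend→box=[27,28)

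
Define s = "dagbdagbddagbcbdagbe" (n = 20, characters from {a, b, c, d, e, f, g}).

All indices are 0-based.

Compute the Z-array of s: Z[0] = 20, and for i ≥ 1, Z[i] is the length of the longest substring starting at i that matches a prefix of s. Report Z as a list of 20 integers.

[20, 0, 0, 0, 5, 0, 0, 0, 1, 4, 0, 0, 0, 0, 0, 4, 0, 0, 0, 0]

Z[0]=20
i=1: outside box; Z[1]=0
i=2: outside box; Z[2]=0
i=3: outside box; Z[3]=0
i=4: outside box; Z[4]=5 extend→box=[4,9)
i=5: min(r-i=4, Z[1]=0)=0; Z[5]=0
i=6: min(r-i=3, Z[2]=0)=0; Z[6]=0
i=7: min(r-i=2, Z[3]=0)=0; Z[7]=0
i=8: min(r-i=1, Z[4]=5)=1; Z[8]=1
i=9: outside box; Z[9]=4 extend→box=[9,13)
i=10: min(r-i=3, Z[1]=0)=0; Z[10]=0
i=11: min(r-i=2, Z[2]=0)=0; Z[11]=0
i=12: min(r-i=1, Z[3]=0)=0; Z[12]=0
i=13: outside box; Z[13]=0
i=14: outside box; Z[14]=0
i=15: outside box; Z[15]=4 extend→box=[15,19)
i=16: min(r-i=3, Z[1]=0)=0; Z[16]=0
i=17: min(r-i=2, Z[2]=0)=0; Z[17]=0
i=18: min(r-i=1, Z[3]=0)=0; Z[18]=0
i=19: outside box; Z[19]=0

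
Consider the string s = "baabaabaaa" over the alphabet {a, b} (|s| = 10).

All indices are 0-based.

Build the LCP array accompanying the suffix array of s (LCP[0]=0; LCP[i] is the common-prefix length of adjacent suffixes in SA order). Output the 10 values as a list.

[0, 1, 2, 2, 5, 1, 4, 0, 3, 6]

rank | idx | suffix
   0 |   9 | a
   1 |   8 | aa
   2 |   7 | aaa
   3 |   4 | aabaaa
   4 |   1 | aabaabaaa
   5 |   5 | abaaa
   6 |   2 | abaabaaa
   7 |   6 | baaa
   8 |   3 | baabaaa
   9 |   0 | baabaabaaa

SA = [9, 8, 7, 4, 1, 5, 2, 6, 3, 0]
[i] adj suffixes → lcp
  [1] 9/8 → 1 ('a')
  [2] 8/7 → 2 ('aa')
  [3] 7/4 → 2 ('aa')
  [4] 4/1 → 5 ('aabaa')
  [5] 1/5 → 1 ('a')
  [6] 5/2 → 4 ('abaa')
  [7] 2/6 → 0 ('')
  [8] 6/3 → 3 ('baa')
  [9] 3/0 → 6 ('baabaa')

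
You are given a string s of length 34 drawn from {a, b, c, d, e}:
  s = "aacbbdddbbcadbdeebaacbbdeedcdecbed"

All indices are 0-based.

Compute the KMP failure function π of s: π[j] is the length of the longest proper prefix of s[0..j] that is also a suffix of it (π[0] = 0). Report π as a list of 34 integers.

[0, 1, 0, 0, 0, 0, 0, 0, 0, 0, 0, 1, 0, 0, 0, 0, 0, 0, 1, 2, 3, 4, 5, 6, 0, 0, 0, 0, 0, 0, 0, 0, 0, 0]

π[0] = 0
j=1 s[j]='a': π[1]=1 (border 'a')
j=2 s[j]='c': k: 1→0; π[2]=0 (border '')
j=3 s[j]='b': π[3]=0 (border '')
j=4 s[j]='b': π[4]=0 (border '')
j=5 s[j]='d': π[5]=0 (border '')
j=6 s[j]='d': π[6]=0 (border '')
j=7 s[j]='d': π[7]=0 (border '')
j=8 s[j]='b': π[8]=0 (border '')
j=9 s[j]='b': π[9]=0 (border '')
j=10 s[j]='c': π[10]=0 (border '')
j=11 s[j]='a': π[11]=1 (border 'a')
j=12 s[j]='d': k: 1→0; π[12]=0 (border '')
j=13 s[j]='b': π[13]=0 (border '')
j=14 s[j]='d': π[14]=0 (border '')
j=15 s[j]='e': π[15]=0 (border '')
j=16 s[j]='e': π[16]=0 (border '')
j=17 s[j]='b': π[17]=0 (border '')
j=18 s[j]='a': π[18]=1 (border 'a')
j=19 s[j]='a': π[19]=2 (border 'aa')
j=20 s[j]='c': π[20]=3 (border 'aac')
j=21 s[j]='b': π[21]=4 (border 'aacb')
j=22 s[j]='b': π[22]=5 (border 'aacbb')
j=23 s[j]='d': π[23]=6 (border 'aacbbd')
j=24 s[j]='e': k: 6→0; π[24]=0 (border '')
j=25 s[j]='e': π[25]=0 (border '')
j=26 s[j]='d': π[26]=0 (border '')
j=27 s[j]='c': π[27]=0 (border '')
j=28 s[j]='d': π[28]=0 (border '')
j=29 s[j]='e': π[29]=0 (border '')
j=30 s[j]='c': π[30]=0 (border '')
j=31 s[j]='b': π[31]=0 (border '')
j=32 s[j]='e': π[32]=0 (border '')
j=33 s[j]='d': π[33]=0 (border '')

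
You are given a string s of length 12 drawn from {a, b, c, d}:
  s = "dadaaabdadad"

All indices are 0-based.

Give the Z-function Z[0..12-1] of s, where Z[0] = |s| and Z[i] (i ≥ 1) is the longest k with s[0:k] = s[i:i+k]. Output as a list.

Z[0]=12
i=1: fresh scan; Z[1]=0
i=2: fresh scan; Z[2]=2 grow→box=[2,4)
i=3: min(r-i=1, Z[1]=0)=0; Z[3]=0
i=4: fresh scan; Z[4]=0
i=5: fresh scan; Z[5]=0
i=6: fresh scan; Z[6]=0
i=7: fresh scan; Z[7]=4 grow→box=[7,11)
i=8: min(r-i=3, Z[1]=0)=0; Z[8]=0
i=9: min(r-i=2, Z[2]=2)=2; Z[9]=3 grow→box=[9,12)
i=10: min(r-i=2, Z[1]=0)=0; Z[10]=0
i=11: min(r-i=1, Z[2]=2)=1; Z[11]=1

[12, 0, 2, 0, 0, 0, 0, 4, 0, 3, 0, 1]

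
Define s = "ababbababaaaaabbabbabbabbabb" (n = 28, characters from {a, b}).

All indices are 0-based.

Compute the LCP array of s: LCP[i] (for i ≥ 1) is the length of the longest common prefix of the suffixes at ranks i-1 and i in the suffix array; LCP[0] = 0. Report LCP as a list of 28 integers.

rank | idx | suffix
   0 |   9 | aaaaabbabbabbabbabb
   1 |  10 | aaaabbabbabbabbabb
   2 |  11 | aaabbabbabbabbabb
   3 |  12 | aabbabbabbabbabb
   4 |   7 | abaaaaabbabbabbabbabb
   5 |   5 | ababaaaaabbabbabbabbabb
   6 |   0 | ababbababaaaaabbabbabbabbabb
   7 |  25 | abb
   8 |   2 | abbababaaaaabbabbabbabbabb
   9 |  22 | abbabb
  10 |  19 | abbabbabb
  11 |  16 | abbabbabbabb
  12 |  13 | abbabbabbabbabb
  13 |  27 | b
  14 |   8 | baaaaabbabbabbabbabb
  15 |   6 | babaaaaabbabbabbabbabb
  16 |   4 | bababaaaaabbabbabbabbabb
  17 |  24 | babb
  18 |   1 | babbababaaaaabbabbabbabbabb
  19 |  21 | babbabb
  20 |  18 | babbabbabb
  21 |  15 | babbabbabbabb
  22 |  26 | bb
  23 |   3 | bbababaaaaabbabbabbabbabb
  24 |  23 | bbabb
  25 |  20 | bbabbabb
  26 |  17 | bbabbabbabb
  27 |  14 | bbabbabbabbabb

SA = [9, 10, 11, 12, 7, 5, 0, 25, 2, 22, 19, 16, 13, 27, 8, 6, 4, 24, 1, 21, 18, 15, 26, 3, 23, 20, 17, 14]
[i] adj suffixes → lcp
  [1] 9/10 → 4 ('aaaa')
  [2] 10/11 → 3 ('aaa')
  [3] 11/12 → 2 ('aa')
  [4] 12/7 → 1 ('a')
  [5] 7/5 → 3 ('aba')
  [6] 5/0 → 4 ('abab')
  [7] 0/25 → 2 ('ab')
  [8] 25/2 → 3 ('abb')
  [9] 2/22 → 5 ('abbab')
  [10] 22/19 → 6 ('abbabb')
  [11] 19/16 → 9 ('abbabbabb')
  [12] 16/13 → 12 ('abbabbabbabb')
  [13] 13/27 → 0 ('')
  [14] 27/8 → 1 ('b')
  [15] 8/6 → 2 ('ba')
  [16] 6/4 → 4 ('baba')
  [17] 4/24 → 3 ('bab')
  [18] 24/1 → 4 ('babb')
  [19] 1/21 → 6 ('babbab')
  [20] 21/18 → 7 ('babbabb')
  [21] 18/15 → 10 ('babbabbabb')
  [22] 15/26 → 1 ('b')
  [23] 26/3 → 2 ('bb')
  [24] 3/23 → 4 ('bbab')
  [25] 23/20 → 5 ('bbabb')
  [26] 20/17 → 8 ('bbabbabb')
  [27] 17/14 → 11 ('bbabbabbabb')

[0, 4, 3, 2, 1, 3, 4, 2, 3, 5, 6, 9, 12, 0, 1, 2, 4, 3, 4, 6, 7, 10, 1, 2, 4, 5, 8, 11]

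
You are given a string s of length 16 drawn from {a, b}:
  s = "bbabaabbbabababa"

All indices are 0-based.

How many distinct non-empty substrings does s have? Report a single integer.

95

sorted suffixes:
  #0 SA[0]=15  'a'
  #1 SA[1]=4  'aabbbabababa'
  #2 SA[2]=13  'aba'
  #3 SA[3]=2  'abaabbbabababa'
  #4 SA[4]=11  'ababa'
  #5 SA[5]=9  'abababa'
  #6 SA[6]=5  'abbbabababa'
  #7 SA[7]=14  'ba'
  #8 SA[8]=3  'baabbbabababa'
  #9 SA[9]=12  'baba'
  #10 SA[10]=1  'babaabbbabababa'
  #11 SA[11]=10  'bababa'
  #12 SA[12]=8  'babababa'
  #13 SA[13]=0  'bbabaabbbabababa'
  #14 SA[14]=7  'bbabababa'
  #15 SA[15]=6  'bbbabababa'

SA = [15, 4, 13, 2, 11, 9, 5, 14, 3, 12, 1, 10, 8, 0, 7, 6]
rank  pair      lcp
   1  s[15:],s[4:]  1  'a'
   2  s[4:],s[13:]  1  'a'
   3  s[13:],s[2:]  3  'aba'
   4  s[2:],s[11:]  3  'aba'
   5  s[11:],s[9:]  5  'ababa'
   6  s[9:],s[5:]  2  'ab'
   7  s[5:],s[14:]  0  ''
   8  s[14:],s[3:]  2  'ba'
   9  s[3:],s[12:]  2  'ba'
  10  s[12:],s[1:]  4  'baba'
  11  s[1:],s[10:]  4  'baba'
  12  s[10:],s[8:]  6  'bababa'
  13  s[8:],s[0:]  1  'b'
  14  s[0:],s[7:]  5  'bbaba'
  15  s[7:],s[6:]  2  'bb'

n(n+1)/2 = 16·17/2 = 136
Σ LCP = 0 + 1 + 1 + 3 + 3 + 5 + 2 + 0 + 2 + 2 + 4 + 4 + 6 + 1 + 5 + 2 = 41
distinct = 136 − 41 = 95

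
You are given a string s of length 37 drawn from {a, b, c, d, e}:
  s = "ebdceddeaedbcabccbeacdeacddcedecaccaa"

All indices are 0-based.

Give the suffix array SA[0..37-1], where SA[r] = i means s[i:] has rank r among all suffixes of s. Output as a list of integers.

[36, 35, 13, 32, 23, 19, 8, 11, 14, 1, 17, 34, 12, 31, 16, 33, 15, 24, 20, 3, 27, 10, 2, 26, 25, 5, 21, 6, 29, 22, 18, 7, 0, 30, 9, 4, 28]

rank→(start, suffix):
  0 → (36, 'a')
  1 → (35, 'aa')
  2 → (13, 'abccbeacdeacddcedecaccaa')
  3 → (32, 'accaa')
  4 → (23, 'acddcedecaccaa')
  5 → (19, 'acdeacddcedecaccaa')
  6 → (8, 'aedbcabccbeacdeacddcedecaccaa')
  7 → (11, 'bcabccbeacdeacddcedecaccaa')
  8 → (14, 'bccbeacdeacddcedecaccaa')
  9 → (1, 'bdceddeaedbcabccbeacdeacddcedecaccaa')
  10 → (17, 'beacdeacddcedecaccaa')
  11 → (34, 'caa')
  12 → (12, 'cabccbeacdeacddcedecaccaa')
  13 → (31, 'caccaa')
  14 → (16, 'cbeacdeacddcedecaccaa')
  15 → (33, 'ccaa')
  16 → (15, 'ccbeacdeacddcedecaccaa')
  17 → (24, 'cddcedecaccaa')
  18 → (20, 'cdeacddcedecaccaa')
  19 → (3, 'ceddeaedbcabccbeacdeacddcedecaccaa')
  20 → (27, 'cedecaccaa')
  21 → (10, 'dbcabccbeacdeacddcedecaccaa')
  22 → (2, 'dceddeaedbcabccbeacdeacddcedecaccaa')
  23 → (26, 'dcedecaccaa')
  24 → (25, 'ddcedecaccaa')
  25 → (5, 'ddeaedbcabccbeacdeacddcedecaccaa')
  26 → (21, 'deacddcedecaccaa')
  27 → (6, 'deaedbcabccbeacdeacddcedecaccaa')
  28 → (29, 'decaccaa')
  29 → (22, 'eacddcedecaccaa')
  30 → (18, 'eacdeacddcedecaccaa')
  31 → (7, 'eaedbcabccbeacdeacddcedecaccaa')
  32 → (0, 'ebdceddeaedbcabccbeacdeacddcedecaccaa')
  33 → (30, 'ecaccaa')
  34 → (9, 'edbcabccbeacdeacddcedecaccaa')
  35 → (4, 'eddeaedbcabccbeacdeacddcedecaccaa')
  36 → (28, 'edecaccaa')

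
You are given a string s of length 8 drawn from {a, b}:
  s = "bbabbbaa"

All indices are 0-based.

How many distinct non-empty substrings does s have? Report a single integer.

rank→(start, suffix):
  0 → (7, 'a')
  1 → (6, 'aa')
  2 → (2, 'abbbaa')
  3 → (5, 'baa')
  4 → (1, 'babbbaa')
  5 → (4, 'bbaa')
  6 → (0, 'bbabbbaa')
  7 → (3, 'bbbaa')

SA = [7, 6, 2, 5, 1, 4, 0, 3]
rank  pair      lcp
   1  s[7:],s[6:]  1  'a'
   2  s[6:],s[2:]  1  'a'
   3  s[2:],s[5:]  0  ''
   4  s[5:],s[1:]  2  'ba'
   5  s[1:],s[4:]  1  'b'
   6  s[4:],s[0:]  3  'bba'
   7  s[0:],s[3:]  2  'bb'

n(n+1)/2 = 8·9/2 = 36
Σ LCP = 0 + 1 + 1 + 0 + 2 + 1 + 3 + 2 = 10
distinct = 36 − 10 = 26

26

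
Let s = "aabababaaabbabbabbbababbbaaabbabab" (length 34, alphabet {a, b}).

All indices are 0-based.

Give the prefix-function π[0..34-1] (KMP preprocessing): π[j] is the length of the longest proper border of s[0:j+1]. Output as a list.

π[0] = 0
j=1 s[j]='a': π[1]=1 (border 'a')
j=2 s[j]='b': k: 1→0; π[2]=0 (border '')
j=3 s[j]='a': π[3]=1 (border 'a')
j=4 s[j]='b': k: 1→0; π[4]=0 (border '')
j=5 s[j]='a': π[5]=1 (border 'a')
j=6 s[j]='b': k: 1→0; π[6]=0 (border '')
j=7 s[j]='a': π[7]=1 (border 'a')
j=8 s[j]='a': π[8]=2 (border 'aa')
j=9 s[j]='a': k: 2→1; π[9]=2 (border 'aa')
j=10 s[j]='b': π[10]=3 (border 'aab')
j=11 s[j]='b': k: 3→0; π[11]=0 (border '')
j=12 s[j]='a': π[12]=1 (border 'a')
j=13 s[j]='b': k: 1→0; π[13]=0 (border '')
j=14 s[j]='b': π[14]=0 (border '')
j=15 s[j]='a': π[15]=1 (border 'a')
j=16 s[j]='b': k: 1→0; π[16]=0 (border '')
j=17 s[j]='b': π[17]=0 (border '')
j=18 s[j]='b': π[18]=0 (border '')
j=19 s[j]='a': π[19]=1 (border 'a')
j=20 s[j]='b': k: 1→0; π[20]=0 (border '')
j=21 s[j]='a': π[21]=1 (border 'a')
j=22 s[j]='b': k: 1→0; π[22]=0 (border '')
j=23 s[j]='b': π[23]=0 (border '')
j=24 s[j]='b': π[24]=0 (border '')
j=25 s[j]='a': π[25]=1 (border 'a')
j=26 s[j]='a': π[26]=2 (border 'aa')
j=27 s[j]='a': k: 2→1; π[27]=2 (border 'aa')
j=28 s[j]='b': π[28]=3 (border 'aab')
j=29 s[j]='b': k: 3→0; π[29]=0 (border '')
j=30 s[j]='a': π[30]=1 (border 'a')
j=31 s[j]='b': k: 1→0; π[31]=0 (border '')
j=32 s[j]='a': π[32]=1 (border 'a')
j=33 s[j]='b': k: 1→0; π[33]=0 (border '')

[0, 1, 0, 1, 0, 1, 0, 1, 2, 2, 3, 0, 1, 0, 0, 1, 0, 0, 0, 1, 0, 1, 0, 0, 0, 1, 2, 2, 3, 0, 1, 0, 1, 0]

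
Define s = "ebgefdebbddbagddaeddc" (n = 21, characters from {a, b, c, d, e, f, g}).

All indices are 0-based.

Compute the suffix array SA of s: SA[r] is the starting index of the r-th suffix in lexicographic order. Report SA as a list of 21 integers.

rank→(start, suffix):
  0 → (16, 'aeddc')
  1 → (12, 'agddaeddc')
  2 → (11, 'bagddaeddc')
  3 → (7, 'bbddbagddaeddc')
  4 → (8, 'bddbagddaeddc')
  5 → (1, 'bgefdebbddbagddaeddc')
  6 → (20, 'c')
  7 → (15, 'daeddc')
  8 → (10, 'dbagddaeddc')
  9 → (19, 'dc')
  10 → (14, 'ddaeddc')
  11 → (9, 'ddbagddaeddc')
  12 → (18, 'ddc')
  13 → (5, 'debbddbagddaeddc')
  14 → (6, 'ebbddbagddaeddc')
  15 → (0, 'ebgefdebbddbagddaeddc')
  16 → (17, 'eddc')
  17 → (3, 'efdebbddbagddaeddc')
  18 → (4, 'fdebbddbagddaeddc')
  19 → (13, 'gddaeddc')
  20 → (2, 'gefdebbddbagddaeddc')

[16, 12, 11, 7, 8, 1, 20, 15, 10, 19, 14, 9, 18, 5, 6, 0, 17, 3, 4, 13, 2]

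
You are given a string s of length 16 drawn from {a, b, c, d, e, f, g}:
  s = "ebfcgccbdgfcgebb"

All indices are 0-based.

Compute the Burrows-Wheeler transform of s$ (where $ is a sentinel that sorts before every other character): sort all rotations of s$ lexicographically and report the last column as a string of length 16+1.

rank  rotation           last
    0  $ebfcgccbdgfcgebb  b
    1  b$ebfcgccbdgfcgeb  b
    2  bb$ebfcgccbdgfcge  e
    3  bdgfcgebb$ebfcgcc  c
    4  bfcgccbdgfcgebb$e  e
    5  cbdgfcgebb$ebfcgc  c
    6  ccbdgfcgebb$ebfcg  g
    7  cgccbdgfcgebb$ebf  f
    8  cgebb$ebfcgccbdgf  f
    9  dgfcgebb$ebfcgccb  b
   10  ebb$ebfcgccbdgfcg  g
   11  ebfcgccbdgfcgebb$  $
   12  fcgccbdgfcgebb$eb  b
   13  fcgebb$ebfcgccbdg  g
   14  gccbdgfcgebb$ebfc  c
   15  gebb$ebfcgccbdgfc  c
   16  gfcgebb$ebfcgccbd  d

bbececgffbg$bgccd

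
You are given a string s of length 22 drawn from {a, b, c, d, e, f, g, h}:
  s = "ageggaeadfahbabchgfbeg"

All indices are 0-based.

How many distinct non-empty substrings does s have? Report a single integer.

rank | idx | suffix
   0 |  13 | abchgfbeg
   1 |   7 | adfahbabchgfbeg
   2 |   5 | aeadfahbabchgfbeg
   3 |   0 | ageggaeadfahbabchgfbeg
   4 |  10 | ahbabchgfbeg
   5 |  12 | babchgfbeg
   6 |  14 | bchgfbeg
   7 |  19 | beg
   8 |  15 | chgfbeg
   9 |   8 | dfahbabchgfbeg
  10 |   6 | eadfahbabchgfbeg
  11 |  20 | eg
  12 |   2 | eggaeadfahbabchgfbeg
  13 |   9 | fahbabchgfbeg
  14 |  18 | fbeg
  15 |  21 | g
  16 |   4 | gaeadfahbabchgfbeg
  17 |   1 | geggaeadfahbabchgfbeg
  18 |  17 | gfbeg
  19 |   3 | ggaeadfahbabchgfbeg
  20 |  11 | hbabchgfbeg
  21 |  16 | hgfbeg

SA = [13, 7, 5, 0, 10, 12, 14, 19, 15, 8, 6, 20, 2, 9, 18, 21, 4, 1, 17, 3, 11, 16]
i: (SA[i-1],SA[i]) lcp shared
  1: (13,7) 1 'a'
  2: (7,5) 1 'a'
  3: (5,0) 1 'a'
  4: (0,10) 1 'a'
  5: (10,12) 0 ''
  6: (12,14) 1 'b'
  7: (14,19) 1 'b'
  8: (19,15) 0 ''
  9: (15,8) 0 ''
  10: (8,6) 0 ''
  11: (6,20) 1 'e'
  12: (20,2) 2 'eg'
  13: (2,9) 0 ''
  14: (9,18) 1 'f'
  15: (18,21) 0 ''
  16: (21,4) 1 'g'
  17: (4,1) 1 'g'
  18: (1,17) 1 'g'
  19: (17,3) 1 'g'
  20: (3,11) 0 ''
  21: (11,16) 1 'h'

n(n+1)/2 = 22·23/2 = 253
Σ LCP = 0 + 1 + 1 + 1 + 1 + 0 + 1 + 1 + 0 + 0 + 0 + 1 + 2 + 0 + 1 + 0 + 1 + 1 + 1 + 1 + 0 + 1 = 15
distinct = 253 − 15 = 238

238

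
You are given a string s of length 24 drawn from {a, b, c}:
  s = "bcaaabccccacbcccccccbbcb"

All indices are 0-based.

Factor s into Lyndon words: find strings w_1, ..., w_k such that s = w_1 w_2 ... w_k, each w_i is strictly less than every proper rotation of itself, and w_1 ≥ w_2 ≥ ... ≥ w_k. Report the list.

["bc", "aaabccccacbcccccccbbcb"]

emit factor 1: 'bc' (i=0, period=2)
emit factor 2: 'aaabccccacbcccccccbbcb' (i=2, period=22)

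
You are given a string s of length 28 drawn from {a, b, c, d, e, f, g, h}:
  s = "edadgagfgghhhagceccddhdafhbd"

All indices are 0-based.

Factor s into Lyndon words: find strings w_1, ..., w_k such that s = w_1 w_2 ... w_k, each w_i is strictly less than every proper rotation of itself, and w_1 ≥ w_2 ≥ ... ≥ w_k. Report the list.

["e", "d", "adgagfgghhhagceccddhdafhbd"]

emit factor 1: 'e' (i=0, period=1)
emit factor 2: 'd' (i=1, period=1)
emit factor 3: 'adgagfgghhhagceccddhdafhbd' (i=2, period=26)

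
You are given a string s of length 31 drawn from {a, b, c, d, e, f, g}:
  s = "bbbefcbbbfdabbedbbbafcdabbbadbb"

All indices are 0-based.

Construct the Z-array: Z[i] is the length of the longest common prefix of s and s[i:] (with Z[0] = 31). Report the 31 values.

[31, 2, 1, 0, 0, 0, 3, 2, 1, 0, 0, 0, 2, 1, 0, 0, 3, 2, 1, 0, 0, 0, 0, 0, 3, 2, 1, 0, 0, 2, 1]

Z[0]=31
i=1: i≥r, start 0; Z[1]=2 scan→box=[1,3)
i=2: min(r-i=1, Z[1]=2)=1; Z[2]=1
i=3: i≥r, start 0; Z[3]=0
i=4: i≥r, start 0; Z[4]=0
i=5: i≥r, start 0; Z[5]=0
i=6: i≥r, start 0; Z[6]=3 scan→box=[6,9)
i=7: min(r-i=2, Z[1]=2)=2; Z[7]=2
i=8: min(r-i=1, Z[2]=1)=1; Z[8]=1
i=9: i≥r, start 0; Z[9]=0
i=10: i≥r, start 0; Z[10]=0
i=11: i≥r, start 0; Z[11]=0
i=12: i≥r, start 0; Z[12]=2 scan→box=[12,14)
i=13: min(r-i=1, Z[1]=2)=1; Z[13]=1
i=14: i≥r, start 0; Z[14]=0
i=15: i≥r, start 0; Z[15]=0
i=16: i≥r, start 0; Z[16]=3 scan→box=[16,19)
i=17: min(r-i=2, Z[1]=2)=2; Z[17]=2
i=18: min(r-i=1, Z[2]=1)=1; Z[18]=1
i=19: i≥r, start 0; Z[19]=0
i=20: i≥r, start 0; Z[20]=0
i=21: i≥r, start 0; Z[21]=0
i=22: i≥r, start 0; Z[22]=0
i=23: i≥r, start 0; Z[23]=0
i=24: i≥r, start 0; Z[24]=3 scan→box=[24,27)
i=25: min(r-i=2, Z[1]=2)=2; Z[25]=2
i=26: min(r-i=1, Z[2]=1)=1; Z[26]=1
i=27: i≥r, start 0; Z[27]=0
i=28: i≥r, start 0; Z[28]=0
i=29: i≥r, start 0; Z[29]=2 scan→box=[29,31)
i=30: min(r-i=1, Z[1]=2)=1; Z[30]=1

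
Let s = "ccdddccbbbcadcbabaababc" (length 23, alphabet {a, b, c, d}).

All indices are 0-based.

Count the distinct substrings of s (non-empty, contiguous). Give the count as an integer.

245

rank→(start, suffix):
  0 → (17, 'aababc')
  1 → (15, 'abaababc')
  2 → (18, 'ababc')
  3 → (20, 'abc')
  4 → (11, 'adcbabaababc')
  5 → (16, 'baababc')
  6 → (14, 'babaababc')
  7 → (19, 'babc')
  8 → (7, 'bbbcadcbabaababc')
  9 → (8, 'bbcadcbabaababc')
  10 → (21, 'bc')
  11 → (9, 'bcadcbabaababc')
  12 → (22, 'c')
  13 → (10, 'cadcbabaababc')
  14 → (13, 'cbabaababc')
  15 → (6, 'cbbbcadcbabaababc')
  16 → (5, 'ccbbbcadcbabaababc')
  17 → (0, 'ccdddccbbbcadcbabaababc')
  18 → (1, 'cdddccbbbcadcbabaababc')
  19 → (12, 'dcbabaababc')
  20 → (4, 'dccbbbcadcbabaababc')
  21 → (3, 'ddccbbbcadcbabaababc')
  22 → (2, 'dddccbbbcadcbabaababc')

SA = [17, 15, 18, 20, 11, 16, 14, 19, 7, 8, 21, 9, 22, 10, 13, 6, 5, 0, 1, 12, 4, 3, 2]
rank  pair      lcp
   1  s[17:],s[15:]  1  'a'
   2  s[15:],s[18:]  3  'aba'
   3  s[18:],s[20:]  2  'ab'
   4  s[20:],s[11:]  1  'a'
   5  s[11:],s[16:]  0  ''
   6  s[16:],s[14:]  2  'ba'
   7  s[14:],s[19:]  3  'bab'
   8  s[19:],s[7:]  1  'b'
   9  s[7:],s[8:]  2  'bb'
  10  s[8:],s[21:]  1  'b'
  11  s[21:],s[9:]  2  'bc'
  12  s[9:],s[22:]  0  ''
  13  s[22:],s[10:]  1  'c'
  14  s[10:],s[13:]  1  'c'
  15  s[13:],s[6:]  2  'cb'
  16  s[6:],s[5:]  1  'c'
  17  s[5:],s[0:]  2  'cc'
  18  s[0:],s[1:]  1  'c'
  19  s[1:],s[12:]  0  ''
  20  s[12:],s[4:]  2  'dc'
  21  s[4:],s[3:]  1  'd'
  22  s[3:],s[2:]  2  'dd'

n(n+1)/2 = 23·24/2 = 276
Σ LCP = 0 + 1 + 3 + 2 + 1 + 0 + 2 + 3 + 1 + 2 + 1 + 2 + 0 + 1 + 1 + 2 + 1 + 2 + 1 + 0 + 2 + 1 + 2 = 31
distinct = 276 − 31 = 245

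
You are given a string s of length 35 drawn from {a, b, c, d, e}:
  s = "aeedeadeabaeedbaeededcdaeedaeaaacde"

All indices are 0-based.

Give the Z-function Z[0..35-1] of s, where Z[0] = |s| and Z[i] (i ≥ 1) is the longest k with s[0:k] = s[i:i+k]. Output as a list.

Z[0]=35
i=1: outside box; Z[1]=0
i=2: outside box; Z[2]=0
i=3: outside box; Z[3]=0
i=4: outside box; Z[4]=0
i=5: outside box; Z[5]=1 extend→box=[5,6)
i=6: outside box; Z[6]=0
i=7: outside box; Z[7]=0
i=8: outside box; Z[8]=1 extend→box=[8,9)
i=9: outside box; Z[9]=0
i=10: outside box; Z[10]=4 extend→box=[10,14)
i=11: min(r-i=3, Z[1]=0)=0; Z[11]=0
i=12: min(r-i=2, Z[2]=0)=0; Z[12]=0
i=13: min(r-i=1, Z[3]=0)=0; Z[13]=0
i=14: outside box; Z[14]=0
i=15: outside box; Z[15]=5 extend→box=[15,20)
i=16: min(r-i=4, Z[1]=0)=0; Z[16]=0
i=17: min(r-i=3, Z[2]=0)=0; Z[17]=0
i=18: min(r-i=2, Z[3]=0)=0; Z[18]=0
i=19: min(r-i=1, Z[4]=0)=0; Z[19]=0
i=20: outside box; Z[20]=0
i=21: outside box; Z[21]=0
i=22: outside box; Z[22]=0
i=23: outside box; Z[23]=4 extend→box=[23,27)
i=24: min(r-i=3, Z[1]=0)=0; Z[24]=0
i=25: min(r-i=2, Z[2]=0)=0; Z[25]=0
i=26: min(r-i=1, Z[3]=0)=0; Z[26]=0
i=27: outside box; Z[27]=2 extend→box=[27,29)
i=28: min(r-i=1, Z[1]=0)=0; Z[28]=0
i=29: outside box; Z[29]=1 extend→box=[29,30)
i=30: outside box; Z[30]=1 extend→box=[30,31)
i=31: outside box; Z[31]=1 extend→box=[31,32)
i=32: outside box; Z[32]=0
i=33: outside box; Z[33]=0
i=34: outside box; Z[34]=0

[35, 0, 0, 0, 0, 1, 0, 0, 1, 0, 4, 0, 0, 0, 0, 5, 0, 0, 0, 0, 0, 0, 0, 4, 0, 0, 0, 2, 0, 1, 1, 1, 0, 0, 0]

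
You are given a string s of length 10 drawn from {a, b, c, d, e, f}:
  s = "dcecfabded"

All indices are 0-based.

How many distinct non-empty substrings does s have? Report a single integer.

51

rank→(start, suffix):
  0 → (5, 'abded')
  1 → (6, 'bded')
  2 → (1, 'cecfabded')
  3 → (3, 'cfabded')
  4 → (9, 'd')
  5 → (0, 'dcecfabded')
  6 → (7, 'ded')
  7 → (2, 'ecfabded')
  8 → (8, 'ed')
  9 → (4, 'fabded')

SA = [5, 6, 1, 3, 9, 0, 7, 2, 8, 4]
[i] adj suffixes → lcp
  [1] 5/6 → 0 ('')
  [2] 6/1 → 0 ('')
  [3] 1/3 → 1 ('c')
  [4] 3/9 → 0 ('')
  [5] 9/0 → 1 ('d')
  [6] 0/7 → 1 ('d')
  [7] 7/2 → 0 ('')
  [8] 2/8 → 1 ('e')
  [9] 8/4 → 0 ('')

n(n+1)/2 = 10·11/2 = 55
Σ LCP = 0 + 0 + 0 + 1 + 0 + 1 + 1 + 0 + 1 + 0 = 4
distinct = 55 − 4 = 51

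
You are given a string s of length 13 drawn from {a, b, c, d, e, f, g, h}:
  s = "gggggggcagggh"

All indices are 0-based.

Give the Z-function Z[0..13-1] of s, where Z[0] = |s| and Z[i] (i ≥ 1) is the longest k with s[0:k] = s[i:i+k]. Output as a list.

[13, 6, 5, 4, 3, 2, 1, 0, 0, 3, 2, 1, 0]

Z[0]=13
i=1: outside box; Z[1]=6 extend→box=[1,7)
i=2: min(r-i=5, Z[1]=6)=5; Z[2]=5
i=3: min(r-i=4, Z[2]=5)=4; Z[3]=4
i=4: min(r-i=3, Z[3]=4)=3; Z[4]=3
i=5: min(r-i=2, Z[4]=3)=2; Z[5]=2
i=6: min(r-i=1, Z[5]=2)=1; Z[6]=1
i=7: outside box; Z[7]=0
i=8: outside box; Z[8]=0
i=9: outside box; Z[9]=3 extend→box=[9,12)
i=10: min(r-i=2, Z[1]=6)=2; Z[10]=2
i=11: min(r-i=1, Z[2]=5)=1; Z[11]=1
i=12: outside box; Z[12]=0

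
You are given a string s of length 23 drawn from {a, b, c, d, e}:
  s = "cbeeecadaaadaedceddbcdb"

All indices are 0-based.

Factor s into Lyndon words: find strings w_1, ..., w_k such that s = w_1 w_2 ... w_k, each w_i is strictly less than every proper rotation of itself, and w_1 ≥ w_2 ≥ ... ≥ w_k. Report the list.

emit factor 1: 'c' (i=0, period=1)
emit factor 2: 'beeec' (i=1, period=5)
emit factor 3: 'ad' (i=6, period=2)
emit factor 4: 'aaadaedceddbcdb' (i=8, period=15)

["c", "beeec", "ad", "aaadaedceddbcdb"]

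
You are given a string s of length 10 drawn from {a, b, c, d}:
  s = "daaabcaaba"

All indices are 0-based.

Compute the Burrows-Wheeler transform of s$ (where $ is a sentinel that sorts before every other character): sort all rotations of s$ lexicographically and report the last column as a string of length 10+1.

abdcaaaaab$

rank  rotation     last
    0  $daaabcaaba  a
    1  a$daaabcaab  b
    2  aaabcaaba$d  d
    3  aaba$daaabc  c
    4  aabcaaba$da  a
    5  aba$daaabca  a
    6  abcaaba$daa  a
    7  ba$daaabcaa  a
    8  bcaaba$daaa  a
    9  caaba$daaab  b
   10  daaabcaaba$  $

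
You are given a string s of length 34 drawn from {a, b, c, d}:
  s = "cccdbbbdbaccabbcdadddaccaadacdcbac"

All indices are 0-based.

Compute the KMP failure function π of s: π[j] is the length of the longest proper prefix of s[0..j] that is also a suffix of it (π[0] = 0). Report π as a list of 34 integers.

[0, 1, 2, 0, 0, 0, 0, 0, 0, 0, 1, 2, 0, 0, 0, 1, 0, 0, 0, 0, 0, 0, 1, 2, 0, 0, 0, 0, 1, 0, 1, 0, 0, 1]

π[0] = 0
j=1 s[j]='c': π[1]=1 (border 'c')
j=2 s[j]='c': π[2]=2 (border 'cc')
j=3 s[j]='d': k: 2→1→0; π[3]=0 (border '')
j=4 s[j]='b': π[4]=0 (border '')
j=5 s[j]='b': π[5]=0 (border '')
j=6 s[j]='b': π[6]=0 (border '')
j=7 s[j]='d': π[7]=0 (border '')
j=8 s[j]='b': π[8]=0 (border '')
j=9 s[j]='a': π[9]=0 (border '')
j=10 s[j]='c': π[10]=1 (border 'c')
j=11 s[j]='c': π[11]=2 (border 'cc')
j=12 s[j]='a': k: 2→1→0; π[12]=0 (border '')
j=13 s[j]='b': π[13]=0 (border '')
j=14 s[j]='b': π[14]=0 (border '')
j=15 s[j]='c': π[15]=1 (border 'c')
j=16 s[j]='d': k: 1→0; π[16]=0 (border '')
j=17 s[j]='a': π[17]=0 (border '')
j=18 s[j]='d': π[18]=0 (border '')
j=19 s[j]='d': π[19]=0 (border '')
j=20 s[j]='d': π[20]=0 (border '')
j=21 s[j]='a': π[21]=0 (border '')
j=22 s[j]='c': π[22]=1 (border 'c')
j=23 s[j]='c': π[23]=2 (border 'cc')
j=24 s[j]='a': k: 2→1→0; π[24]=0 (border '')
j=25 s[j]='a': π[25]=0 (border '')
j=26 s[j]='d': π[26]=0 (border '')
j=27 s[j]='a': π[27]=0 (border '')
j=28 s[j]='c': π[28]=1 (border 'c')
j=29 s[j]='d': k: 1→0; π[29]=0 (border '')
j=30 s[j]='c': π[30]=1 (border 'c')
j=31 s[j]='b': k: 1→0; π[31]=0 (border '')
j=32 s[j]='a': π[32]=0 (border '')
j=33 s[j]='c': π[33]=1 (border 'c')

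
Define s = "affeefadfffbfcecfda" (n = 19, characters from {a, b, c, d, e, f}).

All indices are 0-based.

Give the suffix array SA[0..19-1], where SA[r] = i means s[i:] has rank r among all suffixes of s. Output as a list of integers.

[18, 6, 0, 11, 13, 15, 17, 7, 14, 3, 4, 5, 10, 12, 16, 2, 9, 1, 8]

rank | idx | suffix
   0 |  18 | a
   1 |   6 | adfffbfcecfda
   2 |   0 | affeefadfffbfcecfda
   3 |  11 | bfcecfda
   4 |  13 | cecfda
   5 |  15 | cfda
   6 |  17 | da
   7 |   7 | dfffbfcecfda
   8 |  14 | ecfda
   9 |   3 | eefadfffbfcecfda
  10 |   4 | efadfffbfcecfda
  11 |   5 | fadfffbfcecfda
  12 |  10 | fbfcecfda
  13 |  12 | fcecfda
  14 |  16 | fda
  15 |   2 | feefadfffbfcecfda
  16 |   9 | ffbfcecfda
  17 |   1 | ffeefadfffbfcecfda
  18 |   8 | fffbfcecfda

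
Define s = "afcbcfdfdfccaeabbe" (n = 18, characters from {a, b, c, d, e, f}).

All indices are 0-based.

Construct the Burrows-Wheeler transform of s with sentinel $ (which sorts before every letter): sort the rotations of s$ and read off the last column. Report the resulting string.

eec$acbcffbffbaaddc

rank  rotation             last
    0  $afcbcfdfdfccaeabbe  e
    1  abbe$afcbcfdfdfccae  e
    2  aeabbe$afcbcfdfdfcc  c
    3  afcbcfdfdfccaeabbe$  $
    4  bbe$afcbcfdfdfccaea  a
    5  bcfdfdfccaeabbe$afc  c
    6  be$afcbcfdfdfccaeab  b
    7  caeabbe$afcbcfdfdfc  c
    8  cbcfdfdfccaeabbe$af  f
    9  ccaeabbe$afcbcfdfdf  f
   10  cfdfdfccaeabbe$afcb  b
   11  dfccaeabbe$afcbcfdf  f
   12  dfdfccaeabbe$afcbcf  f
   13  e$afcbcfdfdfccaeabb  b
   14  eabbe$afcbcfdfdfcca  a
   15  fcbcfdfdfccaeabbe$a  a
   16  fccaeabbe$afcbcfdfd  d
   17  fdfccaeabbe$afcbcfd  d
   18  fdfdfccaeabbe$afcbc  c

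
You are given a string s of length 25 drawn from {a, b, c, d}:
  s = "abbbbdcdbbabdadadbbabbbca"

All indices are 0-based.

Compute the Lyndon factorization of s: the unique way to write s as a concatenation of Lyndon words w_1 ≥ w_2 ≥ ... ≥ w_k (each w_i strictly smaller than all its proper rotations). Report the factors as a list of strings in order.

["abbbbdcdbbabdadadbbabbbc", "a"]

emit factor 1: 'abbbbdcdbbabdadadbbabbbc' (i=0, period=24)
emit factor 2: 'a' (i=24, period=1)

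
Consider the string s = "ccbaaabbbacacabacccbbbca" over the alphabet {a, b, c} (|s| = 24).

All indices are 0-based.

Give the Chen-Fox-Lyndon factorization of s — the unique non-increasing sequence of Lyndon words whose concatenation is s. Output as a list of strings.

["c", "c", "b", "aaabbbacacabacccbbbc", "a"]

emit factor 1: 'c' (i=0, period=1)
emit factor 2: 'c' (i=1, period=1)
emit factor 3: 'b' (i=2, period=1)
emit factor 4: 'aaabbbacacabacccbbbc' (i=3, period=20)
emit factor 5: 'a' (i=23, period=1)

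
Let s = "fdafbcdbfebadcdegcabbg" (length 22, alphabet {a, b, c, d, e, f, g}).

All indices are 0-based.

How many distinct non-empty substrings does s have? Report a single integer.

rank | idx | suffix
   0 |  18 | abbg
   1 |  11 | adcdegcabbg
   2 |   2 | afbcdbfebadcdegcabbg
   3 |  10 | badcdegcabbg
   4 |  19 | bbg
   5 |   4 | bcdbfebadcdegcabbg
   6 |   7 | bfebadcdegcabbg
   7 |  20 | bg
   8 |  17 | cabbg
   9 |   5 | cdbfebadcdegcabbg
  10 |  13 | cdegcabbg
  11 |   1 | dafbcdbfebadcdegcabbg
  12 |   6 | dbfebadcdegcabbg
  13 |  12 | dcdegcabbg
  14 |  14 | degcabbg
  15 |   9 | ebadcdegcabbg
  16 |  15 | egcabbg
  17 |   3 | fbcdbfebadcdegcabbg
  18 |   0 | fdafbcdbfebadcdegcabbg
  19 |   8 | febadcdegcabbg
  20 |  21 | g
  21 |  16 | gcabbg

SA = [18, 11, 2, 10, 19, 4, 7, 20, 17, 5, 13, 1, 6, 12, 14, 9, 15, 3, 0, 8, 21, 16]
i: (SA[i-1],SA[i]) lcp shared
  1: (18,11) 1 'a'
  2: (11,2) 1 'a'
  3: (2,10) 0 ''
  4: (10,19) 1 'b'
  5: (19,4) 1 'b'
  6: (4,7) 1 'b'
  7: (7,20) 1 'b'
  8: (20,17) 0 ''
  9: (17,5) 1 'c'
  10: (5,13) 2 'cd'
  11: (13,1) 0 ''
  12: (1,6) 1 'd'
  13: (6,12) 1 'd'
  14: (12,14) 1 'd'
  15: (14,9) 0 ''
  16: (9,15) 1 'e'
  17: (15,3) 0 ''
  18: (3,0) 1 'f'
  19: (0,8) 1 'f'
  20: (8,21) 0 ''
  21: (21,16) 1 'g'

n(n+1)/2 = 22·23/2 = 253
Σ LCP = 0 + 1 + 1 + 0 + 1 + 1 + 1 + 1 + 0 + 1 + 2 + 0 + 1 + 1 + 1 + 0 + 1 + 0 + 1 + 1 + 0 + 1 = 16
distinct = 253 − 16 = 237

237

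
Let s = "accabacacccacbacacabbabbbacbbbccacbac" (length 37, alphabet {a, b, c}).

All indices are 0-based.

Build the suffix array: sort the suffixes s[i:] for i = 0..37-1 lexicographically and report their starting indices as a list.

[3, 18, 21, 35, 16, 14, 5, 32, 11, 25, 0, 7, 20, 34, 13, 4, 24, 19, 23, 22, 27, 28, 29, 36, 2, 17, 15, 31, 10, 6, 33, 12, 26, 1, 30, 9, 8]

rank | idx | suffix
   0 |   3 | abacacccacbacacabbabbbacbbbccacbac
   1 |  18 | abbabbbacbbbccacbac
   2 |  21 | abbbacbbbccacbac
   3 |  35 | ac
   4 |  16 | acabbabbbacbbbccacbac
   5 |  14 | acacabbabbbacbbbccacbac
   6 |   5 | acacccacbacacabbabbbacbbbccacbac
   7 |  32 | acbac
   8 |  11 | acbacacabbabbbacbbbccacbac
   9 |  25 | acbbbccacbac
  10 |   0 | accabacacccacbacacabbabbbacbbbccacbac
  11 |   7 | acccacbacacabbabbbacbbbccacbac
  12 |  20 | babbbacbbbccacbac
  13 |  34 | bac
  14 |  13 | bacacabbabbbacbbbccacbac
  15 |   4 | bacacccacbacacabbabbbacbbbccacbac
  16 |  24 | bacbbbccacbac
  17 |  19 | bbabbbacbbbccacbac
  18 |  23 | bbacbbbccacbac
  19 |  22 | bbbacbbbccacbac
  20 |  27 | bbbccacbac
  21 |  28 | bbccacbac
  22 |  29 | bccacbac
  23 |  36 | c
  24 |   2 | cabacacccacbacacabbabbbacbbbccacbac
  25 |  17 | cabbabbbacbbbccacbac
  26 |  15 | cacabbabbbacbbbccacbac
  27 |  31 | cacbac
  28 |  10 | cacbacacabbabbbacbbbccacbac
  29 |   6 | cacccacbacacabbabbbacbbbccacbac
  30 |  33 | cbac
  31 |  12 | cbacacabbabbbacbbbccacbac
  32 |  26 | cbbbccacbac
  33 |   1 | ccabacacccacbacacabbabbbacbbbccacbac
  34 |  30 | ccacbac
  35 |   9 | ccacbacacabbabbbacbbbccacbac
  36 |   8 | cccacbacacabbabbbacbbbccacbac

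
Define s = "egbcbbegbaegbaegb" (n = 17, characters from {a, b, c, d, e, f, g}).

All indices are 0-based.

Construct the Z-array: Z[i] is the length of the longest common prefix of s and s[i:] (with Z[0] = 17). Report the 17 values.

[17, 0, 0, 0, 0, 0, 3, 0, 0, 0, 3, 0, 0, 0, 3, 0, 0]

Z[0]=17
i=1: outside box; Z[1]=0
i=2: outside box; Z[2]=0
i=3: outside box; Z[3]=0
i=4: outside box; Z[4]=0
i=5: outside box; Z[5]=0
i=6: outside box; Z[6]=3 extend→box=[6,9)
i=7: min(r-i=2, Z[1]=0)=0; Z[7]=0
i=8: min(r-i=1, Z[2]=0)=0; Z[8]=0
i=9: outside box; Z[9]=0
i=10: outside box; Z[10]=3 extend→box=[10,13)
i=11: min(r-i=2, Z[1]=0)=0; Z[11]=0
i=12: min(r-i=1, Z[2]=0)=0; Z[12]=0
i=13: outside box; Z[13]=0
i=14: outside box; Z[14]=3 extend→box=[14,17)
i=15: min(r-i=2, Z[1]=0)=0; Z[15]=0
i=16: min(r-i=1, Z[2]=0)=0; Z[16]=0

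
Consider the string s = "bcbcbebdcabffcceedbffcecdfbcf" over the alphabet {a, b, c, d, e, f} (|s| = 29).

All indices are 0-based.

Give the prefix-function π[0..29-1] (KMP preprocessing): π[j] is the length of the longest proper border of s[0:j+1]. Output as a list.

π[0] = 0
j=1 s[j]='c': π[1]=0 (border '')
j=2 s[j]='b': π[2]=1 (border 'b')
j=3 s[j]='c': π[3]=2 (border 'bc')
j=4 s[j]='b': π[4]=3 (border 'bcb')
j=5 s[j]='e': k: 3→1→0; π[5]=0 (border '')
j=6 s[j]='b': π[6]=1 (border 'b')
j=7 s[j]='d': k: 1→0; π[7]=0 (border '')
j=8 s[j]='c': π[8]=0 (border '')
j=9 s[j]='a': π[9]=0 (border '')
j=10 s[j]='b': π[10]=1 (border 'b')
j=11 s[j]='f': k: 1→0; π[11]=0 (border '')
j=12 s[j]='f': π[12]=0 (border '')
j=13 s[j]='c': π[13]=0 (border '')
j=14 s[j]='c': π[14]=0 (border '')
j=15 s[j]='e': π[15]=0 (border '')
j=16 s[j]='e': π[16]=0 (border '')
j=17 s[j]='d': π[17]=0 (border '')
j=18 s[j]='b': π[18]=1 (border 'b')
j=19 s[j]='f': k: 1→0; π[19]=0 (border '')
j=20 s[j]='f': π[20]=0 (border '')
j=21 s[j]='c': π[21]=0 (border '')
j=22 s[j]='e': π[22]=0 (border '')
j=23 s[j]='c': π[23]=0 (border '')
j=24 s[j]='d': π[24]=0 (border '')
j=25 s[j]='f': π[25]=0 (border '')
j=26 s[j]='b': π[26]=1 (border 'b')
j=27 s[j]='c': π[27]=2 (border 'bc')
j=28 s[j]='f': k: 2→0; π[28]=0 (border '')

[0, 0, 1, 2, 3, 0, 1, 0, 0, 0, 1, 0, 0, 0, 0, 0, 0, 0, 1, 0, 0, 0, 0, 0, 0, 0, 1, 2, 0]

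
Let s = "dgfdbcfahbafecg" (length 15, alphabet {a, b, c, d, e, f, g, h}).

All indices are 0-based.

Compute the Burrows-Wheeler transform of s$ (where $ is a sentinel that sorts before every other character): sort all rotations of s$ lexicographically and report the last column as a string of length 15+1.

gbfhdbef$fcgacda

rank  rotation          last
    0  $dgfdbcfahbafecg  g
    1  afecg$dgfdbcfahb  b
    2  ahbafecg$dgfdbcf  f
    3  bafecg$dgfdbcfah  h
    4  bcfahbafecg$dgfd  d
    5  cfahbafecg$dgfdb  b
    6  cg$dgfdbcfahbafe  e
    7  dbcfahbafecg$dgf  f
    8  dgfdbcfahbafecg$  $
    9  ecg$dgfdbcfahbaf  f
   10  fahbafecg$dgfdbc  c
   11  fdbcfahbafecg$dg  g
   12  fecg$dgfdbcfahba  a
   13  g$dgfdbcfahbafec  c
   14  gfdbcfahbafecg$d  d
   15  hbafecg$dgfdbcfa  a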